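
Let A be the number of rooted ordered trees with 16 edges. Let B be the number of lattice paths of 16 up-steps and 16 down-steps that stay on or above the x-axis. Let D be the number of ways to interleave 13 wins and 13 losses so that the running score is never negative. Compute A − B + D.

A rooted plane tree with 16 edges has 17 nodes, and the count is C_16. So A = C_16 = 35357670.
Dyck paths of semilength n (length 2n) are counted by C_n; here n = 16. So B = C_16 = 35357670.
Reading a vote for the leader as '(' and for the other as ')' turns such a sequence into a balanced string of 13 pairs, so the count is C_13. So D = C_13 = 742900.
A − B + D = 35357670 − 35357670 + 742900 = 742900.

742900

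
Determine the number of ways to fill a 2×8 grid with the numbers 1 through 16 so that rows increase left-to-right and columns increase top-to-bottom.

1430

By the hook-length formula (or a Dyck-path bijection), SYT of shape 2×8 number C_8.
C_8 = C(16,8)/9 = 12870/9 = 1430.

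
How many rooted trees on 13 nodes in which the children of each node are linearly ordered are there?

A rooted plane tree on 13 nodes has 12 edges, and such trees are counted by C_12.
C_12 = C_11 · 2(2·11+1)/(11+2) = 58786 · 46/13 = 208012.

208012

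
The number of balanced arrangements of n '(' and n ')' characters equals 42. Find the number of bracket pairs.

Balanced strings of n bracket-pairs are counted by C_n, and C_5 = 42.

5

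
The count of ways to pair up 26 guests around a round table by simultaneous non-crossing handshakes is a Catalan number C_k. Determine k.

13

Non-crossing handshake pairings of 2n people are counted by C_n; 26 people gives n = 13.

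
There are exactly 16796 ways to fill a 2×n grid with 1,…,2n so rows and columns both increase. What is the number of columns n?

10

Standard Young tableaux of shape 2×n are counted by C_n, and C_10 = 16796.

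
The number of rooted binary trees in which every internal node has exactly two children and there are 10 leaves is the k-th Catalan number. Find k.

9

A full binary tree with L leaves has L−1 internal nodes and is counted by C_{L−1}; L = 10 gives C_9.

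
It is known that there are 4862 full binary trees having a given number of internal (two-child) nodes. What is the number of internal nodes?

Full binary trees with n internal nodes are counted by C_n. The Catalan number equal to 4862 is C_9.

9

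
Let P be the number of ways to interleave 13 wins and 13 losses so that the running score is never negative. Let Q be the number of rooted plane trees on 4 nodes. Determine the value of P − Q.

742895

Reading a vote for the leader as '(' and for the other as ')' turns such a sequence into a balanced string of 13 pairs, so the count is C_13. So P = C_13 = 742900.
A rooted plane tree on 4 nodes has 3 edges, and such trees are counted by C_3. So Q = C_3 = 5.
P − Q = 742900 − 5 = 742895.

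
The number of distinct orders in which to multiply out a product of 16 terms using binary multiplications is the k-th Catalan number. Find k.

Ways to associate a product of 16 factors correspond to binary trees on 16 leaves, so the count is C_15.

15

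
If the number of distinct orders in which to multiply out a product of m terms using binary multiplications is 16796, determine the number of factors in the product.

Parenthesizations of m factors are counted by C_{m−1}. The Catalan number equal to 16796 is C_10.
So the index is 10, and the number of factors is 10 + 1 = 11.

11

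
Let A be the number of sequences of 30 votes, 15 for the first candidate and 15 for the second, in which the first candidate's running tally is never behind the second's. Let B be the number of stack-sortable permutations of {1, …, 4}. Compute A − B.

9694831

Reading a vote for the leader as '(' and for the other as ')' turns such a sequence into a balanced string of 15 pairs, so the count is C_15. So A = C_15 = 9694845.
Stack-sortable permutations are exactly the 231-avoiding ones, counted by C_n; here n = 4. So B = C_4 = 14.
A − B = 9694845 − 14 = 9694831.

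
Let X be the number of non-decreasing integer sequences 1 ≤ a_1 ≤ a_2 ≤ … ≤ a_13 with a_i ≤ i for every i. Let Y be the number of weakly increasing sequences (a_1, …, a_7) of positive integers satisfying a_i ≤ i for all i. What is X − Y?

Weakly increasing sequences with a_i ≤ i biject with Dyck paths of semilength 13, so there are C_13. So X = C_13 = 742900.
Such sub-staircase sequences of length n are counted by C_n; here n = 7. So Y = C_7 = 429.
X − Y = 742900 − 429 = 742471.

742471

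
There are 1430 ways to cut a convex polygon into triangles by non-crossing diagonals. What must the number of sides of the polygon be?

10

Triangulations of a convex m-gon are counted by C_{m−2}; 1430 = C_8.
So m − 2 = 8, giving m = 10 sides.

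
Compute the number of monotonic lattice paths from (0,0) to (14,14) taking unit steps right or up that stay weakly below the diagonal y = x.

Sub-diagonal monotone paths from (0,0) to (14,14) biject with Dyck paths of semilength 14, giving C_14.
C_14 = C(28,14)/15 = 40116600/15 = 2674440.

2674440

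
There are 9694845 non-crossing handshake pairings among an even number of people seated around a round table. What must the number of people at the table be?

30

Non-crossing handshake pairings of 2n people are counted by C_n. Since C_15 = 9694845, the index is 15.
So n = 15, and there are 2n = 30 people.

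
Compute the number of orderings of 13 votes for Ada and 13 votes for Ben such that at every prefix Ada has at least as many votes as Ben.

Reading a vote for the leader as '(' and for the other as ')' turns such a sequence into a balanced string of 13 pairs, so the count is C_13.
C_13 = C(26,13)/14 = 10400600/14 = 742900.

742900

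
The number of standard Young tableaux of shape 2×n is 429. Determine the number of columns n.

7

Standard Young tableaux of shape 2×n are counted by C_n; 429 = C_7.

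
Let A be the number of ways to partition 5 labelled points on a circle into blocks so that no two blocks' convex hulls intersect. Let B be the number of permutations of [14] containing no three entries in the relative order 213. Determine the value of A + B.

Non-crossing partitions of an n-element set are counted by C_n; here n = 5. So A = C_5 = 42.
For any fixed pattern of length 3, the pattern-avoiding permutations of [14] number C_14. So B = C_14 = 2674440.
A + B = 42 + 2674440 = 2674482.

2674482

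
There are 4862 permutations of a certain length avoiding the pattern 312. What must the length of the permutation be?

9

Permutations of [n] avoiding a fixed length-3 pattern are counted by C_n. The Catalan number equal to 4862 is C_9.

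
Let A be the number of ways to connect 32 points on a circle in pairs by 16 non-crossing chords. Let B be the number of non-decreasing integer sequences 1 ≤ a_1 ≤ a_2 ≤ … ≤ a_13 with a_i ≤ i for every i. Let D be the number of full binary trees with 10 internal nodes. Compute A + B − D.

36083774

Pairing 32 circle points by 16 non-crossing chords gives C_16 matchings. So A = C_16 = 35357670.
Weakly increasing sequences with a_i ≤ i biject with Dyck paths of semilength 13, so there are C_13. So B = C_13 = 742900.
Full binary trees with n internal nodes are counted by C_n; here n = 10. So D = C_10 = 16796.
A + B − D = 35357670 + 742900 − 16796 = 36083774.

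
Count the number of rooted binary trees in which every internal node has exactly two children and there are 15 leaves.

Full binary trees with 15 leaves have 15−1 = 14 internal nodes, so there are C_14 of them.
C_14 = C_13 · 2(2·13+1)/(13+2) = 742900 · 54/15 = 2674440.

2674440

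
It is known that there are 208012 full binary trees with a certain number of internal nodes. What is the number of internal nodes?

12

Full binary trees with n internal nodes are counted by C_n; 208012 = C_12.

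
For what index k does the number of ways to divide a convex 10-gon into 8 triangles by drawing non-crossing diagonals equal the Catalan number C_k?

Triangulations of a convex m-gon are counted by C_{m−2}; with m = 10 this is C_8.

8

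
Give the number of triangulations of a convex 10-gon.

1430

A convex 10-gon is triangulated into 8 triangles, and the number of such triangulations is the Catalan number C_{10−2} = C_8.
C_8 = C(16,8)/9 = 12870/9 = 1430.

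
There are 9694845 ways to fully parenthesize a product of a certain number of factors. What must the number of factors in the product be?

16

Parenthesizations of m factors are counted by C_{m−1}, and C_15 = 9694845.
So the index is 15, and the number of factors is 15 + 1 = 16.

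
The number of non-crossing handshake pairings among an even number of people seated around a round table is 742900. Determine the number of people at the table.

Non-crossing handshake pairings of 2n people are counted by C_n. Since C_13 = 742900, the index is 13.
So n = 13, and there are 2n = 26 people.

26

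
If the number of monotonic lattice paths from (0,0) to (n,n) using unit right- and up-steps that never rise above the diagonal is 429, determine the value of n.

7

Such diagonal-avoiding paths in an n×n grid are counted by C_n, and C_7 = 429.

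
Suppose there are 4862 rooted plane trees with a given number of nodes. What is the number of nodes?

Rooted ordered trees on m nodes are counted by C_{m−1}; 4862 = C_9.
So the index is 9, and the number of nodes is 9 + 1 = 10.

10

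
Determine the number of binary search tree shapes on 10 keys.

16796

There are C_n binary search tree shapes on n keys; with n = 10 that is C_10.
C_10 = C(20,10)/11 = 184756/11 = 16796.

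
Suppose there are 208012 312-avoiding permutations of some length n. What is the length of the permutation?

Permutations of [n] avoiding a fixed length-3 pattern are counted by C_n, and C_12 = 208012.

12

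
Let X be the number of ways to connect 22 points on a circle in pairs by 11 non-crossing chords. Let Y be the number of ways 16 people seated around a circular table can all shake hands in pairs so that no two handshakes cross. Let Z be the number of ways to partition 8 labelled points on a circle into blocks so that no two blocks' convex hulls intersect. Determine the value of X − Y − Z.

55926

Pairing 22 circle points by 11 non-crossing chords gives C_11 matchings. So X = C_11 = 58786.
Non-crossing handshake pairings of 2n people are counted by C_n; 16 people gives n = 8. So Y = C_8 = 1430.
The non-crossing partitions of [8] form a lattice of size C_8. So Z = C_8 = 1430.
X − Y − Z = 58786 − 1430 − 1430 = 55926.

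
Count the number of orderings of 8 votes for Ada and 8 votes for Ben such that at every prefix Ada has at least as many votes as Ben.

1430

Ballot sequences with n votes each where one side never trails are Dyck words, counted by C_n; here n = 8.
C_8 = C(16,8)/9 = 12870/9 = 1430.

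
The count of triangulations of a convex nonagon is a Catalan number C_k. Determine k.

Triangulations of a convex m-gon are counted by C_{m−2}; with m = 9 this is C_7.

7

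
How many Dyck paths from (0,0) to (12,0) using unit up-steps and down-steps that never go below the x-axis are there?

Paths of 6 up- and 6 down-steps that never dip below the axis are Dyck paths; their count is C_6.
C_6 = C(12,6)/7 = 924/7 = 132.

132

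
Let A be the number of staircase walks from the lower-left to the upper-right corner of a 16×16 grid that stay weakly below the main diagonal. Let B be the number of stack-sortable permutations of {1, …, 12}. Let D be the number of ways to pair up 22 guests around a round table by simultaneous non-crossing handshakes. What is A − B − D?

Monotone paths in an n×n grid that stay weakly below the diagonal are counted by C_n; here n = 16. So A = C_16 = 35357670.
By Knuth's characterisation, the stack-sortable permutations of length 12 are the 231-avoiders, numbering C_12. So B = C_12 = 208012.
With 22 = 2·11 people, non-crossing handshake pairings are non-crossing perfect matchings on a circle, counted by C_11. So D = C_11 = 58786.
A − B − D = 35357670 − 208012 − 58786 = 35090872.

35090872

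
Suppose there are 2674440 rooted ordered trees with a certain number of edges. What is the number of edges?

14

Rooted ordered trees with n edges are counted by C_n. Since C_14 = 2674440, the index is 14.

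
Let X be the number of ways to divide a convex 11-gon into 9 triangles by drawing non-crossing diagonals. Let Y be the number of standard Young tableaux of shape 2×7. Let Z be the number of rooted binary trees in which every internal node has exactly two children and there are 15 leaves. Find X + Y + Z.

The number of triangulations of an 11-gon is the Catalan number C_9 (index = sides − 2). So X = C_9 = 4862.
By the hook-length formula (or a Dyck-path bijection), SYT of shape 2×7 number C_7. So Y = C_7 = 429.
Full binary trees with 15 leaves have 15−1 = 14 internal nodes, so there are C_14 of them. So Z = C_14 = 2674440.
X + Y + Z = 4862 + 429 + 2674440 = 2679731.

2679731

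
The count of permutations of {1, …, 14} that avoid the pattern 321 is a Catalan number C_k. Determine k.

14

Permutations of [n] avoiding any single length-3 pattern are counted by C_n; here n = 14.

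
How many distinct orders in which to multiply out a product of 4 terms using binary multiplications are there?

5

Bracketing 4 factors into binary products is counted by C_{4−1} = C_3.
C_3 = 5.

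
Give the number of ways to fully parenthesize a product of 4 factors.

5

Bracketing 4 factors into binary products is counted by C_{4−1} = C_3.
C_3 = 5.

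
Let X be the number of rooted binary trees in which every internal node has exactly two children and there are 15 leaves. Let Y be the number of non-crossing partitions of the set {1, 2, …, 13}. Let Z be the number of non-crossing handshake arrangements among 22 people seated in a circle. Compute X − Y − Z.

1872754

A full binary tree with L leaves has L−1 internal nodes and is counted by C_{L−1}; L = 15 gives C_14. So X = C_14 = 2674440.
The non-crossing partitions of [13] form a lattice of size C_13. So Y = C_13 = 742900.
Non-crossing handshake pairings of 2n people are counted by C_n; 22 people gives n = 11. So Z = C_11 = 58786.
X − Y − Z = 2674440 − 742900 − 58786 = 1872754.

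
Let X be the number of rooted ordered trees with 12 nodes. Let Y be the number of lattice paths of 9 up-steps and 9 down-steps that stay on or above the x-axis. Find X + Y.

Rooted ordered (plane) trees on m nodes have m−1 edges and are counted by C_{m−1}; m = 12 gives C_11. So X = C_11 = 58786.
Paths of 9 up- and 9 down-steps that never dip below the axis are Dyck paths; their count is C_9. So Y = C_9 = 4862.
X + Y = 58786 + 4862 = 63648.

63648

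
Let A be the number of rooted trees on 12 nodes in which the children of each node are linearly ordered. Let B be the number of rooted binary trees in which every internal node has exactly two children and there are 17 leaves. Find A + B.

35416456

Rooted ordered (plane) trees on m nodes have m−1 edges and are counted by C_{m−1}; m = 12 gives C_11. So A = C_11 = 58786.
Full binary trees with 17 leaves have 17−1 = 16 internal nodes, so there are C_16 of them. So B = C_16 = 35357670.
A + B = 58786 + 35357670 = 35416456.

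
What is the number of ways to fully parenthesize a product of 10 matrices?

Bracketing 10 factors into binary products is counted by C_{10−1} = C_9.
C_9 = C(18,9)/10 = 48620/10 = 4862.

4862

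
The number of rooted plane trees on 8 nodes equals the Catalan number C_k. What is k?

Rooted ordered (plane) trees on m nodes have m−1 edges and are counted by C_{m−1}; m = 8 gives C_7.

7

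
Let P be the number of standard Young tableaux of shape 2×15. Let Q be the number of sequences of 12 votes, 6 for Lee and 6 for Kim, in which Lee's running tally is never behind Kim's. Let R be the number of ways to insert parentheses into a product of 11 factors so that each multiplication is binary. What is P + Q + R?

9711773

Standard Young tableaux of shape 2×n are counted by C_n; here n = 15. So P = C_15 = 9694845.
Reading a vote for the leader as '(' and for the other as ')' turns such a sequence into a balanced string of 6 pairs, so the count is C_6. So Q = C_6 = 132.
Ways to associate a product of 11 factors correspond to binary trees on 11 leaves, so the count is C_10. So R = C_10 = 16796.
P + Q + R = 9694845 + 132 + 16796 = 9711773.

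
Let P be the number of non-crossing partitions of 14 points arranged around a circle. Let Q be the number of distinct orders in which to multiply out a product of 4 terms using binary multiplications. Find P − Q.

Non-crossing partitions of an n-element set are counted by C_n; here n = 14. So P = C_14 = 2674440.
Ways to associate a product of 4 factors correspond to binary trees on 4 leaves, so the count is C_3. So Q = C_3 = 5.
P − Q = 2674440 − 5 = 2674435.

2674435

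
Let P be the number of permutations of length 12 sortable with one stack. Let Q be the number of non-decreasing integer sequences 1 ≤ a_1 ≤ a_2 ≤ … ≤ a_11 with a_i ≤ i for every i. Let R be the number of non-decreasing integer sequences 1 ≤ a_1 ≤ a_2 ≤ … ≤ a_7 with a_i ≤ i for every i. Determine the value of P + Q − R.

Stack-sortable permutations are exactly the 231-avoiding ones, counted by C_n; here n = 12. So P = C_12 = 208012.
Such sub-staircase sequences of length n are counted by C_n; here n = 11. So Q = C_11 = 58786.
Weakly increasing sequences with a_i ≤ i biject with Dyck paths of semilength 7, so there are C_7. So R = C_7 = 429.
P + Q − R = 208012 + 58786 − 429 = 266369.

266369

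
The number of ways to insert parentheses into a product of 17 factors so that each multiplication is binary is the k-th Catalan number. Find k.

Ways to associate a product of 17 factors correspond to binary trees on 17 leaves, so the count is C_16.

16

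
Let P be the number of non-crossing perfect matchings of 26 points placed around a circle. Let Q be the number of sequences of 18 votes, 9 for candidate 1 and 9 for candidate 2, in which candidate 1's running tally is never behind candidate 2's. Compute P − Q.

Pairing 26 circle points by 13 non-crossing chords gives C_13 matchings. So P = C_13 = 742900.
Ballot sequences with n votes each where one side never trails are Dyck words, counted by C_n; here n = 9. So Q = C_9 = 4862.
P − Q = 742900 − 4862 = 738038.

738038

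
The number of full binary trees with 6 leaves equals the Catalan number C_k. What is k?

5

A full binary tree with L leaves has L−1 internal nodes and is counted by C_{L−1}; L = 6 gives C_5.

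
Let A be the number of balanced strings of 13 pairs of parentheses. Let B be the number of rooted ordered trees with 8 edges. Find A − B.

741470

Balanced strings of n pairs of brackets are counted by C_n; here n = 13. So A = C_13 = 742900.
Rooted ordered trees with n edges are counted by C_n; here n = 8. So B = C_8 = 1430.
A − B = 742900 − 1430 = 741470.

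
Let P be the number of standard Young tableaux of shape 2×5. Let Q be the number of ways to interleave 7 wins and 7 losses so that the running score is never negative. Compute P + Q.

471

Standard Young tableaux of shape 2×n are counted by C_n; here n = 5. So P = C_5 = 42.
Reading a vote for the leader as '(' and for the other as ')' turns such a sequence into a balanced string of 7 pairs, so the count is C_7. So Q = C_7 = 429.
P + Q = 42 + 429 = 471.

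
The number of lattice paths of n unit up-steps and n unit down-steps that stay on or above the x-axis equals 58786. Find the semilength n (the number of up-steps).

Dyck paths of semilength n are counted by C_n; 58786 = C_11.

11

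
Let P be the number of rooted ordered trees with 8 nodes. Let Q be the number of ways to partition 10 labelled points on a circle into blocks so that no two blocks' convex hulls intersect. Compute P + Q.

17225

Rooted ordered (plane) trees on m nodes have m−1 edges and are counted by C_{m−1}; m = 8 gives C_7. So P = C_7 = 429.
Non-crossing partitions of an n-element set are counted by C_n; here n = 10. So Q = C_10 = 16796.
P + Q = 429 + 16796 = 17225.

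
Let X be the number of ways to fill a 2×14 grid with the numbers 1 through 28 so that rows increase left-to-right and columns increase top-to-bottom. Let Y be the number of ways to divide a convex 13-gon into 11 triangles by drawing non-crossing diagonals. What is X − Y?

2615654

By the hook-length formula (or a Dyck-path bijection), SYT of shape 2×14 number C_14. So X = C_14 = 2674440.
The number of triangulations of a 13-gon is the Catalan number C_11 (index = sides − 2). So Y = C_11 = 58786.
X − Y = 2674440 − 58786 = 2615654.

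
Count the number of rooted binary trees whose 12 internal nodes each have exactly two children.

The number of full binary trees on 12 internal nodes is the Catalan number C_12.
C_12 = C_11 · 2(2·11+1)/(11+2) = 58786 · 46/13 = 208012.

208012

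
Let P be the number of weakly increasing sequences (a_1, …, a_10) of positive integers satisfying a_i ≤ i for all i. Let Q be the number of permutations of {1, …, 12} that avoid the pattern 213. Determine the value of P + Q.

Weakly increasing sequences with a_i ≤ i biject with Dyck paths of semilength 10, so there are C_10. So P = C_10 = 16796.
Permutations of [n] avoiding any single length-3 pattern are counted by C_n; here n = 12. So Q = C_12 = 208012.
P + Q = 16796 + 208012 = 224808.

224808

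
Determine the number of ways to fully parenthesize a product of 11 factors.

Bracketing 11 factors into binary products is counted by C_{11−1} = C_10.
C_10 = C(20,10)/11 = 184756/11 = 16796.

16796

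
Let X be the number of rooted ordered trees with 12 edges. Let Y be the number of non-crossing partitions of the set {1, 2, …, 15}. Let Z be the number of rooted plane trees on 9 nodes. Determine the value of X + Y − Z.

9901427

A rooted plane tree with 12 edges has 13 nodes, and the count is C_12. So X = C_12 = 208012.
Non-crossing partitions of an n-element set are counted by C_n; here n = 15. So Y = C_15 = 9694845.
Rooted ordered (plane) trees on m nodes have m−1 edges and are counted by C_{m−1}; m = 9 gives C_8. So Z = C_8 = 1430.
X + Y − Z = 208012 + 9694845 − 1430 = 9901427.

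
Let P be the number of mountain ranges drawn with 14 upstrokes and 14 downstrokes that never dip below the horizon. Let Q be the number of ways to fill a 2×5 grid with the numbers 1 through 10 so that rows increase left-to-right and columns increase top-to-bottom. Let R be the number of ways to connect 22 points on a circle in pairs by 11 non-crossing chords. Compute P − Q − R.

Dyck paths of semilength n (length 2n) are counted by C_n; here n = 14. So P = C_14 = 2674440.
By the hook-length formula (or a Dyck-path bijection), SYT of shape 2×5 number C_5. So Q = C_5 = 42.
Non-crossing perfect matchings of 2n points on a circle are counted by C_n; with 22 points, n = 11. So R = C_11 = 58786.
P − Q − R = 2674440 − 42 − 58786 = 2615612.

2615612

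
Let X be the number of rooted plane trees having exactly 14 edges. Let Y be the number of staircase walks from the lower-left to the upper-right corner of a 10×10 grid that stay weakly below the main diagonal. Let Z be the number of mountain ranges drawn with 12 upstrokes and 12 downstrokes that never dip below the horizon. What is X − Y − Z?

2449632

Rooted ordered trees with n edges are counted by C_n; here n = 14. So X = C_14 = 2674440.
Sub-diagonal monotone paths from (0,0) to (10,10) biject with Dyck paths of semilength 10, giving C_10. So Y = C_10 = 16796.
Dyck paths of semilength n (length 2n) are counted by C_n; here n = 12. So Z = C_12 = 208012.
X − Y − Z = 2674440 − 16796 − 208012 = 2449632.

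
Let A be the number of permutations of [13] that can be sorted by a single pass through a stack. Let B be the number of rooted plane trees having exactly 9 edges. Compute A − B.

738038

By Knuth's characterisation, the stack-sortable permutations of length 13 are the 231-avoiders, numbering C_13. So A = C_13 = 742900.
A rooted plane tree with 9 edges has 10 nodes, and the count is C_9. So B = C_9 = 4862.
A − B = 742900 − 4862 = 738038.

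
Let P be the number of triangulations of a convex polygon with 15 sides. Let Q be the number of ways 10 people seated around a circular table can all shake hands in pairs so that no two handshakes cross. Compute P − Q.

742858

A convex 15-gon is triangulated into 13 triangles, and the number of such triangulations is the Catalan number C_{15−2} = C_13. So P = C_13 = 742900.
Non-crossing handshake pairings of 2n people are counted by C_n; 10 people gives n = 5. So Q = C_5 = 42.
P − Q = 742900 − 42 = 742858.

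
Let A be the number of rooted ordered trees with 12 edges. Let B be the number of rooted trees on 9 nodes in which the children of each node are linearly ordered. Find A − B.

206582

Rooted ordered trees with n edges are counted by C_n; here n = 12. So A = C_12 = 208012.
A rooted plane tree on 9 nodes has 8 edges, and such trees are counted by C_8. So B = C_8 = 1430.
A − B = 208012 − 1430 = 206582.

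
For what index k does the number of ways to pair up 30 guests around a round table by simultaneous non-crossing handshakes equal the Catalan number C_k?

Non-crossing handshake pairings of 2n people are counted by C_n; 30 people gives n = 15.

15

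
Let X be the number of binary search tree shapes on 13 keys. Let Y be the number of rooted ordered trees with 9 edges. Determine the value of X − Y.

738038

There are C_n binary search tree shapes on n keys; with n = 13 that is C_13. So X = C_13 = 742900.
Rooted ordered trees with n edges are counted by C_n; here n = 9. So Y = C_9 = 4862.
X − Y = 742900 − 4862 = 738038.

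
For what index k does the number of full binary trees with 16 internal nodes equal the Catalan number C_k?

Full binary trees with n internal nodes are counted by C_n; here n = 16.

16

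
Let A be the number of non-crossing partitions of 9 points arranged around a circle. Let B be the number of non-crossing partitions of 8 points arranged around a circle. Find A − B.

3432

The non-crossing partitions of [9] form a lattice of size C_9. So A = C_9 = 4862.
Non-crossing partitions of an n-element set are counted by C_n; here n = 8. So B = C_8 = 1430.
A − B = 4862 − 1430 = 3432.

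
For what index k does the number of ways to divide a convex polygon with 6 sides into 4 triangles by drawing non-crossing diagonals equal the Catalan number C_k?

A convex 6-gon is triangulated into 4 triangles, and the number of such triangulations is the Catalan number C_{6−2} = C_4.

4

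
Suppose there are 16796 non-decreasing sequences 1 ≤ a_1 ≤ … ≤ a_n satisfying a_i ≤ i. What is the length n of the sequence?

Such sub-staircase sequences of length n are counted by C_n; 16796 = C_10.

10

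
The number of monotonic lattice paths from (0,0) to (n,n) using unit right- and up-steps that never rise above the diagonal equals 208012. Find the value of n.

12

Such diagonal-avoiding paths in an n×n grid are counted by C_n. Since C_12 = 208012, the index is 12.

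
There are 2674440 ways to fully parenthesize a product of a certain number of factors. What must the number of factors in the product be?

15

Parenthesizations of m factors are counted by C_{m−1}, and C_14 = 2674440.
So the index is 14, and the number of factors is 14 + 1 = 15.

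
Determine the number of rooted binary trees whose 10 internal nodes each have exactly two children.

Full binary trees with n internal nodes are counted by C_n; here n = 10.
C_10 = 16796.

16796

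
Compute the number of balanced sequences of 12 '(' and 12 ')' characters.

A balanced arrangement of 12 bracket pairs is a Dyck word of semilength 12, so the count is C_12.
C_12 = 208012.

208012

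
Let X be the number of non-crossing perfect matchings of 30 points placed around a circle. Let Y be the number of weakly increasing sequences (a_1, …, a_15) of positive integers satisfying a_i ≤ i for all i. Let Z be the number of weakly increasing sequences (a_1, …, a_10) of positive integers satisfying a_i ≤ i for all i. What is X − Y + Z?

16796

Non-crossing perfect matchings of 2n points on a circle are counted by C_n; with 30 points, n = 15. So X = C_15 = 9694845.
Weakly increasing sequences with a_i ≤ i biject with Dyck paths of semilength 15, so there are C_15. So Y = C_15 = 9694845.
Weakly increasing sequences with a_i ≤ i biject with Dyck paths of semilength 10, so there are C_10. So Z = C_10 = 16796.
X − Y + Z = 9694845 − 9694845 + 16796 = 16796.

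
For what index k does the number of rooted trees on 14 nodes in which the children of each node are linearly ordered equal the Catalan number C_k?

13

A rooted plane tree on 14 nodes has 13 edges, and such trees are counted by C_13.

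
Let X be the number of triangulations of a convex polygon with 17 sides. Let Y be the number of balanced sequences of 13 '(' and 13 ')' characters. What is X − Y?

A convex 17-gon is triangulated into 15 triangles, and the number of such triangulations is the Catalan number C_{17−2} = C_15. So X = C_15 = 9694845.
Balanced strings of n pairs of brackets are counted by C_n; here n = 13. So Y = C_13 = 742900.
X − Y = 9694845 − 742900 = 8951945.

8951945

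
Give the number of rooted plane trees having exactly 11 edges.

58786

A rooted plane tree with 11 edges has 12 nodes, and the count is C_11.
C_11 = C_10 · 2(2·10+1)/(10+2) = 16796 · 42/12 = 58786.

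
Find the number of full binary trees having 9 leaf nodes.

Full binary trees with 9 leaves have 9−1 = 8 internal nodes, so there are C_8 of them.
C_8 = 1430.

1430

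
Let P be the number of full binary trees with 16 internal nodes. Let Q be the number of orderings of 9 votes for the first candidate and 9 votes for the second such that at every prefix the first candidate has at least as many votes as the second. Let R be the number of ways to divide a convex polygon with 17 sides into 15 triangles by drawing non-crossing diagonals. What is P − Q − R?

Full binary trees with n internal nodes are counted by C_n; here n = 16. So P = C_16 = 35357670.
Ballot sequences with n votes each where one side never trails are Dyck words, counted by C_n; here n = 9. So Q = C_9 = 4862.
Triangulations of a convex m-gon are counted by C_{m−2}; with m = 17 this is C_15. So R = C_15 = 9694845.
P − Q − R = 35357670 − 4862 − 9694845 = 25657963.

25657963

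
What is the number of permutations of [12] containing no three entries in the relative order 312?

For any fixed pattern of length 3, the pattern-avoiding permutations of [12] number C_12.
C_12 = C_11 · 2(2·11+1)/(11+2) = 58786 · 46/13 = 208012.

208012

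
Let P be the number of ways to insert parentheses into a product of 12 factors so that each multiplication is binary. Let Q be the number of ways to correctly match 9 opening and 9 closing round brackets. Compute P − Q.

Bracketing 12 factors into binary products is counted by C_{12−1} = C_11. So P = C_11 = 58786.
With 9 pairs the number of balanced bracket strings is the Catalan number C_9. So Q = C_9 = 4862.
P − Q = 58786 − 4862 = 53924.

53924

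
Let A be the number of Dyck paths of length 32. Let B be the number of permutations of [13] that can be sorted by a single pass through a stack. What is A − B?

Dyck paths of semilength n (length 2n) are counted by C_n; here n = 16. So A = C_16 = 35357670.
By Knuth's characterisation, the stack-sortable permutations of length 13 are the 231-avoiders, numbering C_13. So B = C_13 = 742900.
A − B = 35357670 − 742900 = 34614770.

34614770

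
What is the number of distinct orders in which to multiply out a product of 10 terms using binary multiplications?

Ways to associate a product of 10 factors correspond to binary trees on 10 leaves, so the count is C_9.
C_9 = C(18,9)/10 = 48620/10 = 4862.

4862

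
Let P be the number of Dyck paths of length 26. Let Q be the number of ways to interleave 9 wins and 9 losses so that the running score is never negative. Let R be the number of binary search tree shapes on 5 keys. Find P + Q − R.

747720

Dyck paths of semilength n (length 2n) are counted by C_n; here n = 13. So P = C_13 = 742900.
Ballot sequences with n votes each where one side never trails are Dyck words, counted by C_n; here n = 9. So Q = C_9 = 4862.
Rooted binary trees with 5 nodes (each child slot possibly empty) number C_5. So R = C_5 = 42.
P + Q − R = 742900 + 4862 − 42 = 747720.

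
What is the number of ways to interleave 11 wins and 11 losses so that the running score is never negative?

58786

Reading a vote for the leader as '(' and for the other as ')' turns such a sequence into a balanced string of 11 pairs, so the count is C_11.
C_11 = 58786.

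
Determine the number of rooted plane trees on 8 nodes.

A rooted plane tree on 8 nodes has 7 edges, and such trees are counted by C_7.
C_7 = C(14,7)/8 = 3432/8 = 429.

429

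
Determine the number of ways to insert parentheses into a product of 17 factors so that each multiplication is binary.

Bracketing 17 factors into binary products is counted by C_{17−1} = C_16.
C_16 = C(32,16)/17 = 601080390/17 = 35357670.

35357670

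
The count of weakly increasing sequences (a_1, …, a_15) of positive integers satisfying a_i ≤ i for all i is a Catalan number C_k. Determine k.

Such sub-staircase sequences of length n are counted by C_n; here n = 15.

15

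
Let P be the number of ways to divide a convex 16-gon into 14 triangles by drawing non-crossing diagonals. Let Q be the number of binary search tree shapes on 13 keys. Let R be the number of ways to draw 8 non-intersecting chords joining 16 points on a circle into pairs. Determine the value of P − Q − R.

1930110

The number of triangulations of a 16-gon is the Catalan number C_14 (index = sides − 2). So P = C_14 = 2674440.
There are C_n binary search tree shapes on n keys; with n = 13 that is C_13. So Q = C_13 = 742900.
Pairing 16 circle points by 8 non-crossing chords gives C_8 matchings. So R = C_8 = 1430.
P − Q − R = 2674440 − 742900 − 1430 = 1930110.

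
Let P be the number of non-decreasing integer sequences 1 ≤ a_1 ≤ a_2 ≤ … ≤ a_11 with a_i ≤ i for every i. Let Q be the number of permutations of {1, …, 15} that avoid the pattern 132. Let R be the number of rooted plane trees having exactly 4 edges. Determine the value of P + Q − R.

Weakly increasing sequences with a_i ≤ i biject with Dyck paths of semilength 11, so there are C_11. So P = C_11 = 58786.
Permutations of [n] avoiding any single length-3 pattern are counted by C_n; here n = 15. So Q = C_15 = 9694845.
Rooted ordered trees with n edges are counted by C_n; here n = 4. So R = C_4 = 14.
P + Q − R = 58786 + 9694845 − 14 = 9753617.

9753617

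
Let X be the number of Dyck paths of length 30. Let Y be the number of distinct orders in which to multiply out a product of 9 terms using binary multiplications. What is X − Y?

9693415

Paths of 15 up- and 15 down-steps that never dip below the axis are Dyck paths; their count is C_15. So X = C_15 = 9694845.
Ways to associate a product of 9 factors correspond to binary trees on 9 leaves, so the count is C_8. So Y = C_8 = 1430.
X − Y = 9694845 − 1430 = 9693415.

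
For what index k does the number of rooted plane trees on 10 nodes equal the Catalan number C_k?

9

A rooted plane tree on 10 nodes has 9 edges, and such trees are counted by C_9.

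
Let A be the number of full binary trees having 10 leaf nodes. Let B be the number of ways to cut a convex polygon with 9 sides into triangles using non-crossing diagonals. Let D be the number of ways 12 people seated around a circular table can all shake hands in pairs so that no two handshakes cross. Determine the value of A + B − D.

5159

Full binary trees with 10 leaves have 10−1 = 9 internal nodes, so there are C_9 of them. So A = C_9 = 4862.
Triangulations of a convex m-gon are counted by C_{m−2}; with m = 9 this is C_7. So B = C_7 = 429.
With 12 = 2·6 people, non-crossing handshake pairings are non-crossing perfect matchings on a circle, counted by C_6. So D = C_6 = 132.
A + B − D = 4862 + 429 − 132 = 5159.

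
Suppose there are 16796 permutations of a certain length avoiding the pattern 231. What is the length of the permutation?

Permutations of [n] avoiding a fixed length-3 pattern are counted by C_n; 16796 = C_10.

10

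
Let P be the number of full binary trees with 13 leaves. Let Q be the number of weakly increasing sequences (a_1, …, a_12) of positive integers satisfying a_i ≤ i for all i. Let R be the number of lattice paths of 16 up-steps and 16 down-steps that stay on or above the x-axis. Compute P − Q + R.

Full binary trees with 13 leaves have 13−1 = 12 internal nodes, so there are C_12 of them. So P = C_12 = 208012.
Such sub-staircase sequences of length n are counted by C_n; here n = 12. So Q = C_12 = 208012.
Paths of 16 up- and 16 down-steps that never dip below the axis are Dyck paths; their count is C_16. So R = C_16 = 35357670.
P − Q + R = 208012 − 208012 + 35357670 = 35357670.

35357670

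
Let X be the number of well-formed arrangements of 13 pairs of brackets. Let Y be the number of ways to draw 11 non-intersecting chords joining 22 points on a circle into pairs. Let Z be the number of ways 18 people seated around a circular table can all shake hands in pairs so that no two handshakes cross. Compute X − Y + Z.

688976

Balanced strings of n pairs of brackets are counted by C_n; here n = 13. So X = C_13 = 742900.
Non-crossing perfect matchings of 2n points on a circle are counted by C_n; with 22 points, n = 11. So Y = C_11 = 58786.
Non-crossing handshake pairings of 2n people are counted by C_n; 18 people gives n = 9. So Z = C_9 = 4862.
X − Y + Z = 742900 − 58786 + 4862 = 688976.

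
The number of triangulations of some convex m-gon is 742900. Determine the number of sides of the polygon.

15

Triangulations of a convex m-gon are counted by C_{m−2}. The Catalan number equal to 742900 is C_13.
So m − 2 = 13, giving m = 15 sides.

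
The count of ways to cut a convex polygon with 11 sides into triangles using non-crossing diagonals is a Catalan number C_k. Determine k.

9

The number of triangulations of an 11-gon is the Catalan number C_9 (index = sides − 2).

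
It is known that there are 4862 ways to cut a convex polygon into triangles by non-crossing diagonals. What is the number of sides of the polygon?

Triangulations of a convex m-gon are counted by C_{m−2}; 4862 = C_9.
So m − 2 = 9, giving m = 11 sides.

11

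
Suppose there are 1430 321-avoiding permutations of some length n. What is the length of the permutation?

8

Permutations of [n] avoiding a fixed length-3 pattern are counted by C_n. The Catalan number equal to 1430 is C_8.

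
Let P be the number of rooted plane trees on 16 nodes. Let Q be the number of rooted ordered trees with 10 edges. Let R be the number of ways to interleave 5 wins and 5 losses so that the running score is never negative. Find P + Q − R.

9711599

Rooted ordered (plane) trees on m nodes have m−1 edges and are counted by C_{m−1}; m = 16 gives C_15. So P = C_15 = 9694845.
Rooted ordered trees with n edges are counted by C_n; here n = 10. So Q = C_10 = 16796.
Reading a vote for the leader as '(' and for the other as ')' turns such a sequence into a balanced string of 5 pairs, so the count is C_5. So R = C_5 = 42.
P + Q − R = 9694845 + 16796 − 42 = 9711599.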